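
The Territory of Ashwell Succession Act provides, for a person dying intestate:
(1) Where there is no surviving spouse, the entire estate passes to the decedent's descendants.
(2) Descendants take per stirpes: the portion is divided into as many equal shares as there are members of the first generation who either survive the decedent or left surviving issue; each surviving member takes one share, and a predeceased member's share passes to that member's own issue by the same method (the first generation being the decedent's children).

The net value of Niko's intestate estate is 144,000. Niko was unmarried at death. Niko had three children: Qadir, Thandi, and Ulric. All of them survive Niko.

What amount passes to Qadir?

Qadir receives 48,000.

The entire 144,000 passes to the descendants.
That amount (144,000) is divided into 3 shares of 48,000: Qadir, Thandi, and Ulric each take 48,000.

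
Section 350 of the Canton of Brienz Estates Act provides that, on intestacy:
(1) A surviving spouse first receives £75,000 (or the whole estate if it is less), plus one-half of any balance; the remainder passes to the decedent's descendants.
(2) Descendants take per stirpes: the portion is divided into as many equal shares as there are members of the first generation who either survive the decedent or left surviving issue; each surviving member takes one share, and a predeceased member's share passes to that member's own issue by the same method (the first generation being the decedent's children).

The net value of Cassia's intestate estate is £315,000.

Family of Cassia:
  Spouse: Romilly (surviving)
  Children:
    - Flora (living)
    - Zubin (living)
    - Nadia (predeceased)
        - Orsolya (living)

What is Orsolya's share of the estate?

Orsolya receives £40,000.

Romilly first takes £75,000, leaving a balance of £240,000. Romilly then takes one-half of the balance (£120,000), for a total of £195,000. The remaining £120,000 passes to the descendants.
The descendants' portion (£120,000) is divided into 3 shares of £40,000: Flora and Zubin each take £40,000; Nadia's £40,000 share passes to Nadia's issue.
Nadia's share (£40,000) passes entirely to Orsolya.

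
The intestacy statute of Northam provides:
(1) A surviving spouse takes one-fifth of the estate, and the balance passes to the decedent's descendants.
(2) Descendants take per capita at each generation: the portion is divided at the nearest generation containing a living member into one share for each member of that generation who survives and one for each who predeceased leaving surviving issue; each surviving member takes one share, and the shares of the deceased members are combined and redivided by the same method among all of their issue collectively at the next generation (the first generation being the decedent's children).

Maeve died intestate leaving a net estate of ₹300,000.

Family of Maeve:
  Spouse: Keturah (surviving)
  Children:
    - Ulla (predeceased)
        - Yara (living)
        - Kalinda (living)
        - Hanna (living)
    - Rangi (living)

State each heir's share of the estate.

Keturah: ₹60,000; Yara: ₹40,000; Kalinda: ₹40,000; Hanna: ₹40,000; Rangi: ₹120,000

Keturah takes one-fifth of ₹300,000 = ₹60,000. The remaining ₹240,000 passes to the descendants.
The descendants' portion (₹240,000) is divided at the children's generation into 2 shares of ₹120,000. Rangi takes ₹120,000. The remaining share for the deceased Ulla (₹120,000) is carried to the next generation.
That pool (₹120,000) is divided at the grandchildren's generation equally among Yara, Kalinda, and Hanna: ₹40,000 each.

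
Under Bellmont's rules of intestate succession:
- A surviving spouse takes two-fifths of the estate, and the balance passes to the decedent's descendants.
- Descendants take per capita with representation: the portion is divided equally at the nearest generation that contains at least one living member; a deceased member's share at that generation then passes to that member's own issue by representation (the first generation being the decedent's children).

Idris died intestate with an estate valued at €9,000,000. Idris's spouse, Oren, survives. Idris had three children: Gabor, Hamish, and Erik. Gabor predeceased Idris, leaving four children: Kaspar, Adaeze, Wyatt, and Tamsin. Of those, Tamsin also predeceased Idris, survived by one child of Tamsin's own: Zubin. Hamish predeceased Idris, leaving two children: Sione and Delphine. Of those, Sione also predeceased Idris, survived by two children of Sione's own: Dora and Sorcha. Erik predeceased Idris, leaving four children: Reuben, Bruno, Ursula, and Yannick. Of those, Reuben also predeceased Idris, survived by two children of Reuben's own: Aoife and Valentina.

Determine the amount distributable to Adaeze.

Oren takes two-fifths of €9,000,000 = €3,600,000. The remaining €5,400,000 passes to the descendants.
No child survives, so the initial division is made at the grandchildren's generation.
The descendants' portion (€5,400,000) is divided into 10 shares of €540,000: Kaspar, Adaeze, Wyatt, Delphine, Bruno, Ursula, and Yannick each take €540,000; Tamsin's €540,000 share passes to Tamsin's issue; Sione's €540,000 share passes to Sione's issue; Reuben's €540,000 share passes to Reuben's issue.
Tamsin's share (€540,000) passes entirely to Zubin.
Sione's share (€540,000) is divided into 2 shares of €270,000: Dora and Sorcha each take €270,000.
Reuben's share (€540,000) is divided into 2 shares of €270,000: Aoife and Valentina each take €270,000.

Adaeze receives €540,000.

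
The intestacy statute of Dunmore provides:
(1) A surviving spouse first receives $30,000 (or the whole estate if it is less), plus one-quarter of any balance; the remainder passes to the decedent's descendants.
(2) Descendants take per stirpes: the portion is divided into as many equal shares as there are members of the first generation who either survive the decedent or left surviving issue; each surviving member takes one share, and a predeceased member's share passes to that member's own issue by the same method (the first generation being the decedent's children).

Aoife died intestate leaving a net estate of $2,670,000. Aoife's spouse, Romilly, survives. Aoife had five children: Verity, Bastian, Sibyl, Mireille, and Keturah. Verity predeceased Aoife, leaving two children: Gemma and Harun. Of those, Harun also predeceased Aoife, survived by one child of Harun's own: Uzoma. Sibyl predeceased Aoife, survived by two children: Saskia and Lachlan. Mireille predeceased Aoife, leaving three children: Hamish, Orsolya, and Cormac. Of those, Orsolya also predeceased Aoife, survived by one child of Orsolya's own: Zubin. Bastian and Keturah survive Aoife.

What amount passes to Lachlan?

Romilly first takes $30,000, leaving a balance of $2,640,000. Romilly then takes one-quarter of the balance ($660,000), for a total of $690,000. The remaining $1,980,000 passes to the descendants.
The descendants' portion ($1,980,000) is divided into 5 shares of $396,000: Bastian and Keturah each take $396,000; Verity's $396,000 share passes to Verity's issue; Sibyl's $396,000 share passes to Sibyl's issue; Mireille's $396,000 share passes to Mireille's issue.
Verity's share ($396,000) is divided into 2 shares of $198,000: Gemma takes $198,000; Harun's $198,000 share passes to Harun's issue.
Harun's share ($198,000) passes entirely to Uzoma.
Sibyl's share ($396,000) is divided into 2 shares of $198,000: Saskia and Lachlan each take $198,000.
Mireille's share ($396,000) is divided into 3 shares of $132,000: Hamish and Cormac each take $132,000; Orsolya's $132,000 share passes to Orsolya's issue.
Orsolya's share ($132,000) passes entirely to Zubin.

Lachlan receives $198,000.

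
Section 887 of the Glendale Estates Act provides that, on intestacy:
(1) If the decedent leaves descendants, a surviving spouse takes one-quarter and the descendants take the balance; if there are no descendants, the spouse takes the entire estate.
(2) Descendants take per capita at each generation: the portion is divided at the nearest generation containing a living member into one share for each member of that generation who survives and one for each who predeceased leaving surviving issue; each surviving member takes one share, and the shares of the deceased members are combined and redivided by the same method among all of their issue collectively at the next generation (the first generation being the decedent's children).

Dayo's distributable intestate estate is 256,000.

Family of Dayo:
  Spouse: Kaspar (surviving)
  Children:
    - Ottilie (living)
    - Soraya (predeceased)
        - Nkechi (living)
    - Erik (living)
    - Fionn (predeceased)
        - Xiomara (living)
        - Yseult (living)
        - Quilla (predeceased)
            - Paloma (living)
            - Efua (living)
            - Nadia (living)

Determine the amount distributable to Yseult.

Kaspar takes one-quarter of 256,000 = 64,000. The remaining 192,000 passes to the descendants.
The descendants' portion (192,000) is divided at the children's generation into 4 shares of 48,000. Ottilie and Erik each take 48,000. The 2 shares of the deceased (Soraya and Fionn) are combined into a pool of 96,000.
That pool (96,000) is divided at the grandchildren's generation into 4 shares of 24,000. Nkechi, Xiomara, and Yseult each take 24,000. The remaining share for the deceased Quilla (24,000) is carried to the next generation.
That pool (24,000) is divided at the great-grandchildren's generation equally among Paloma, Efua, and Nadia: 8,000 each.

Yseult receives 24,000.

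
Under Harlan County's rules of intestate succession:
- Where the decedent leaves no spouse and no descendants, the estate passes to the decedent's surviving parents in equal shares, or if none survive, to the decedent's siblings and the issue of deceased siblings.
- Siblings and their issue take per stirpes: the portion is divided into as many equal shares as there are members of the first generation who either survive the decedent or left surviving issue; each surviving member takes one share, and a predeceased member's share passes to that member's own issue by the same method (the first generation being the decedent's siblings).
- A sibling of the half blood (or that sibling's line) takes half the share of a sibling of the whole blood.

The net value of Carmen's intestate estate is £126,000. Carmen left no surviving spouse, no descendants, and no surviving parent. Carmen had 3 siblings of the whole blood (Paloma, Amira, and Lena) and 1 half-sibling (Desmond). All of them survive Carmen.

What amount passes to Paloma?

Paloma receives £36,000.

The entire £126,000 passes to the siblings and their issue.
Counting each half-blood sibling's line as half a unit, there are 7/2 units in £126,000, so one unit is £36,000. Whole-blood lines (Paloma, Amira, and Lena) take £36,000 each; half-blood lines (Desmond) take £18,000 each.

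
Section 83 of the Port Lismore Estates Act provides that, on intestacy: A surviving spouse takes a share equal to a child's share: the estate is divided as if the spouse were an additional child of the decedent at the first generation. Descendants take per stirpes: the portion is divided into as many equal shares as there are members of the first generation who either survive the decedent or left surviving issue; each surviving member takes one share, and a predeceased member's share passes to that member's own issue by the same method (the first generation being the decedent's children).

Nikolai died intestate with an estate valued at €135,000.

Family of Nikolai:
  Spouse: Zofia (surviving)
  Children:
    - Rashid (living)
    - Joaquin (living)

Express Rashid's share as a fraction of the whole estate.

Rashid receives 1/3 of the estate.

The spouse counts as an additional share at the children's level, so there are 3 primary shares of €45,000. Zofia takes one such share (€45,000).
The children's combined portion (€90,000) is divided into 2 shares of €45,000: Rashid and Joaquin each take €45,000.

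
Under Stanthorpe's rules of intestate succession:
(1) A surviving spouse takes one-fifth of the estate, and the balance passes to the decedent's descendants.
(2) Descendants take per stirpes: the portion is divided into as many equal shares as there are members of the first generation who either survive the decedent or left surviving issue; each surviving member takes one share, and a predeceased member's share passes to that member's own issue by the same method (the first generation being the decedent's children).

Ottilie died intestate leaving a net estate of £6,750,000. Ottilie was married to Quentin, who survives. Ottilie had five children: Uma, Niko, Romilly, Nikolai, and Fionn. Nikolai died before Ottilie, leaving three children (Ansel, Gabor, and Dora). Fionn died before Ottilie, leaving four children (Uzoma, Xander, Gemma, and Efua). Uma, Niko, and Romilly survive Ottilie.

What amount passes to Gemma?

Gemma receives £270,000.

Quentin takes one-fifth of £6,750,000 = £1,350,000. The remaining £5,400,000 passes to the descendants.
The descendants' portion (£5,400,000) is divided into 5 shares of £1,080,000: Uma, Niko, and Romilly each take £1,080,000; Nikolai's £1,080,000 share passes to Nikolai's issue; Fionn's £1,080,000 share passes to Fionn's issue.
Nikolai's share (£1,080,000) is divided into 3 shares of £360,000: Ansel, Gabor, and Dora each take £360,000.
Fionn's share (£1,080,000) is divided into 4 shares of £270,000: Uzoma, Xander, Gemma, and Efua each take £270,000.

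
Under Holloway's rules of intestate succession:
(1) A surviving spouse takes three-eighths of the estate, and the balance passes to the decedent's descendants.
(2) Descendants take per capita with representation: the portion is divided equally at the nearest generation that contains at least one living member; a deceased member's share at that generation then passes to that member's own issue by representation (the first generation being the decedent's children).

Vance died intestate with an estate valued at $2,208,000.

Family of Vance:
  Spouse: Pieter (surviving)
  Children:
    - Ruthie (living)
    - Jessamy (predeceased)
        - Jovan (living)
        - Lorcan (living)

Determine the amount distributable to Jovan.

Jovan receives $345,000.

Pieter takes three-eighths of $2,208,000 = $828,000. The remaining $1,380,000 passes to the descendants.
The descendants' portion ($1,380,000) is divided into 2 shares of $690,000: Ruthie takes $690,000; Jessamy's $690,000 share passes to Jessamy's issue.
Jessamy's share ($690,000) is divided into 2 shares of $345,000: Jovan and Lorcan each take $345,000.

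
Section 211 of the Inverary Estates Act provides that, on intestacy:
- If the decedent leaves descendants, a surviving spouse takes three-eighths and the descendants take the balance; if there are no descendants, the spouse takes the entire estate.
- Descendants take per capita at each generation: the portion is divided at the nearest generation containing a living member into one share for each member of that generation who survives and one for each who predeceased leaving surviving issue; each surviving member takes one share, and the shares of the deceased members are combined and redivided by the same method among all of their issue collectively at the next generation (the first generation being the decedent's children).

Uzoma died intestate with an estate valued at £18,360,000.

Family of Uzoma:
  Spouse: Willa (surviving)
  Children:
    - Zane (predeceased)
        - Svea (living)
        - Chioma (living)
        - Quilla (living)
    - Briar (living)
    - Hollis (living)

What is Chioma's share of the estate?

Chioma receives £1,275,000.

Willa takes three-eighths of £18,360,000 = £6,885,000. The remaining £11,475,000 passes to the descendants.
The descendants' portion (£11,475,000) is divided at the children's generation into 3 shares of £3,825,000. Briar and Hollis each take £3,825,000. The remaining share for the deceased Zane (£3,825,000) is carried to the next generation.
That pool (£3,825,000) is divided at the grandchildren's generation equally among Svea, Chioma, and Quilla: £1,275,000 each.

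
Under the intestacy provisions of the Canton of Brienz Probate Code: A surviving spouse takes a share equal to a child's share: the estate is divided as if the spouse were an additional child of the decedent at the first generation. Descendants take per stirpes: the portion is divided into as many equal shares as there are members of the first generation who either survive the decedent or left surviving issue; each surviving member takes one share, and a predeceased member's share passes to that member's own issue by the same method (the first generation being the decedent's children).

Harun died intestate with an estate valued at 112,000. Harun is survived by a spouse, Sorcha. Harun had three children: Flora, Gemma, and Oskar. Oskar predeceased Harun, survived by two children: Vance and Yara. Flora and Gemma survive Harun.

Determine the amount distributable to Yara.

The spouse counts as an additional share at the children's level, so there are 4 primary shares of 28,000. Sorcha takes one such share (28,000).
The children's combined portion (84,000) is divided into 3 shares of 28,000: Flora and Gemma each take 28,000; Oskar's 28,000 share passes to Oskar's issue.
Oskar's share (28,000) is divided into 2 shares of 14,000: Vance and Yara each take 14,000.

Yara receives 14,000.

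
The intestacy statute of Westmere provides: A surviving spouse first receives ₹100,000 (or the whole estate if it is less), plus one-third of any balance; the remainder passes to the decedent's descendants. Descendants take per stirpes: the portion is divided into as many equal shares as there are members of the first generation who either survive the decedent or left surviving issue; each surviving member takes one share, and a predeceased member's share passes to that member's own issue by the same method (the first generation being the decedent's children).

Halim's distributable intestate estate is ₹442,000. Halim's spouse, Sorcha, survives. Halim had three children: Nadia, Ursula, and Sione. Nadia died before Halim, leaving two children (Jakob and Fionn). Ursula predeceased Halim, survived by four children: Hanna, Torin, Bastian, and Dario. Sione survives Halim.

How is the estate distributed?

Sorcha first takes ₹100,000, leaving a balance of ₹342,000. Sorcha then takes one-third of the balance (₹114,000), for a total of ₹214,000. The remaining ₹228,000 passes to the descendants.
The descendants' portion (₹228,000) is divided into 3 shares of ₹76,000: Sione takes ₹76,000; Nadia's ₹76,000 share passes to Nadia's issue; Ursula's ₹76,000 share passes to Ursula's issue.
Nadia's share (₹76,000) is divided into 2 shares of ₹38,000: Jakob and Fionn each take ₹38,000.
Ursula's share (₹76,000) is divided into 4 shares of ₹19,000: Hanna, Torin, Bastian, and Dario each take ₹19,000.

Sorcha: ₹214,000; Jakob: ₹38,000; Fionn: ₹38,000; Hanna: ₹19,000; Torin: ₹19,000; Bastian: ₹19,000; Dario: ₹19,000; Sione: ₹76,000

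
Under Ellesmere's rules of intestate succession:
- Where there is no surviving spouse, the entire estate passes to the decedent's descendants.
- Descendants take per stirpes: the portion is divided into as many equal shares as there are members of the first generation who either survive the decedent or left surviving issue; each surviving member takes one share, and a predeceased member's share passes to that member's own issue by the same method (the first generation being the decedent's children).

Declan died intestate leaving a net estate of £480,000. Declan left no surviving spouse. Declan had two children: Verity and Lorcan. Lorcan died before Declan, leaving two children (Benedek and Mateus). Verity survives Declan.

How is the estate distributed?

Verity: £240,000; Benedek: £120,000; Mateus: £120,000

The entire £480,000 passes to the descendants.
That amount (£480,000) is divided into 2 shares of £240,000: Verity takes £240,000; Lorcan's £240,000 share passes to Lorcan's issue.
Lorcan's share (£240,000) is divided into 2 shares of £120,000: Benedek and Mateus each take £120,000.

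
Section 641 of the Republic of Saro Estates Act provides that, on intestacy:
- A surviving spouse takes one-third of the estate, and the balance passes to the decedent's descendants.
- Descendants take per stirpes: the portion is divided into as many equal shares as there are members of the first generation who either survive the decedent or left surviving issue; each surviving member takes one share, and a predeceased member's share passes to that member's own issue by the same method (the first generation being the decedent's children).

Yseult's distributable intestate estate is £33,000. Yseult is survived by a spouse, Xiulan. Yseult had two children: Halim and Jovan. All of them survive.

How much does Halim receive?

Xiulan takes one-third of £33,000 = £11,000. The remaining £22,000 passes to the descendants.
The descendants' portion (£22,000) is divided into 2 shares of £11,000: Halim and Jovan each take £11,000.

Halim receives £11,000.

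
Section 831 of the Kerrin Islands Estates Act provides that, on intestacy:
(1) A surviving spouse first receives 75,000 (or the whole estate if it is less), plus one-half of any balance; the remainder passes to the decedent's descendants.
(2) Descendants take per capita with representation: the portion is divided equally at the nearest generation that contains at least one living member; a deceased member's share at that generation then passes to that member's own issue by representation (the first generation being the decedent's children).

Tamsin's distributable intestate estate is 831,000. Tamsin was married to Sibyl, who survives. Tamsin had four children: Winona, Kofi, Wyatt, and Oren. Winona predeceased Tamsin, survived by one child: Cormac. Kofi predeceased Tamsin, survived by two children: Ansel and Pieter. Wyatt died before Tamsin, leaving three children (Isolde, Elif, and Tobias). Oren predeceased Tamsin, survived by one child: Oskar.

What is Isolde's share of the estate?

Isolde receives 54,000.

Sibyl first takes 75,000, leaving a balance of 756,000. Sibyl then takes one-half of the balance (378,000), for a total of 453,000. The remaining 378,000 passes to the descendants.
No child survives, so the initial division is made at the grandchildren's generation.
The descendants' portion (378,000) is divided into 7 shares of 54,000: Cormac, Ansel, Pieter, Isolde, Elif, Tobias, and Oskar each take 54,000.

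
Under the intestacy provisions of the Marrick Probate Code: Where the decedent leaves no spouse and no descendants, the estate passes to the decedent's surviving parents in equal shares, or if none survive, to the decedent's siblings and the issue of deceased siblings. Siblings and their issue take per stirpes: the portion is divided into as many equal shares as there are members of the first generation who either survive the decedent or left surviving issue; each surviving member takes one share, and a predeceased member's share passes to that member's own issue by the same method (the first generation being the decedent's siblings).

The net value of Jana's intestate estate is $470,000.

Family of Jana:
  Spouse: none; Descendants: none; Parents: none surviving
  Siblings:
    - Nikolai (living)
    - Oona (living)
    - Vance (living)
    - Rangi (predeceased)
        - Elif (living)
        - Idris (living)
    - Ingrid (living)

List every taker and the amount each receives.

The entire $470,000 passes to the siblings and their issue.
That amount ($470,000) is divided into 5 shares of $94,000: Nikolai, Oona, Vance, and Ingrid each take $94,000; Rangi's $94,000 share passes to Rangi's issue.
Rangi's share ($94,000) is divided into 2 shares of $47,000: Elif and Idris each take $47,000.

Nikolai: $94,000; Oona: $94,000; Vance: $94,000; Elif: $47,000; Idris: $47,000; Ingrid: $94,000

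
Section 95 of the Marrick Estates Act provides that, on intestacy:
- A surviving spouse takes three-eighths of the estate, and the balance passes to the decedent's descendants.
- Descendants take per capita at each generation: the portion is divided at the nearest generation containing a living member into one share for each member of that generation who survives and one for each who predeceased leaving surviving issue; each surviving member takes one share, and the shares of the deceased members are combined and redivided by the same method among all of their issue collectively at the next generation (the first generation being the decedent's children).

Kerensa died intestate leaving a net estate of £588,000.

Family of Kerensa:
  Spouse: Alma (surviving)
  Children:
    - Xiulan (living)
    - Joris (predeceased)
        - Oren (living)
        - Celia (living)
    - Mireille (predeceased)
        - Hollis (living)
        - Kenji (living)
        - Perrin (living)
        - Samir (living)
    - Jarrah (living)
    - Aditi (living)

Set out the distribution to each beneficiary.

Alma takes three-eighths of £588,000 = £220,500. The remaining £367,500 passes to the descendants.
The descendants' portion (£367,500) is divided at the children's generation into 5 shares of £73,500. Xiulan, Jarrah, and Aditi each take £73,500. The 2 shares of the deceased (Joris and Mireille) are combined into a pool of £147,000.
That pool (£147,000) is divided at the grandchildren's generation equally among Oren, Celia, Hollis, Kenji, Perrin, and Samir: £24,500 each.

Alma: £220,500; Xiulan: £73,500; Oren: £24,500; Celia: £24,500; Hollis: £24,500; Kenji: £24,500; Perrin: £24,500; Samir: £24,500; Jarrah: £73,500; Aditi: £73,500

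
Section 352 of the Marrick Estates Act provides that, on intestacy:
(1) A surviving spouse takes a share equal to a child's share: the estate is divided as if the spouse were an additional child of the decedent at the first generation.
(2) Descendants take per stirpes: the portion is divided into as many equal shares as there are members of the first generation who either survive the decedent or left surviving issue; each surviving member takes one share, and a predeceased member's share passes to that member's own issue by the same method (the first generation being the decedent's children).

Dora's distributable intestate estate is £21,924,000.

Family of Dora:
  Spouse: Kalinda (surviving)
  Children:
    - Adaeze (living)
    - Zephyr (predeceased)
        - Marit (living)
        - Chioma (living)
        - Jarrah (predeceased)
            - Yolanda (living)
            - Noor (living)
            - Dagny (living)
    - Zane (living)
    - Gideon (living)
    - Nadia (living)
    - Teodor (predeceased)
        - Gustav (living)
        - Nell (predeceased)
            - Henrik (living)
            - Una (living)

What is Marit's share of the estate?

The spouse counts as an additional share at the children's level, so there are 7 primary shares of £3,132,000. Kalinda takes one such share (£3,132,000).
The children's combined portion (£18,792,000) is divided into 6 shares of £3,132,000: Adaeze, Zane, Gideon, and Nadia each take £3,132,000; Zephyr's £3,132,000 share passes to Zephyr's issue; Teodor's £3,132,000 share passes to Teodor's issue.
Zephyr's share (£3,132,000) is divided into 3 shares of £1,044,000: Marit and Chioma each take £1,044,000; Jarrah's £1,044,000 share passes to Jarrah's issue.
Jarrah's share (£1,044,000) is divided into 3 shares of £348,000: Yolanda, Noor, and Dagny each take £348,000.
Teodor's share (£3,132,000) is divided into 2 shares of £1,566,000: Gustav takes £1,566,000; Nell's £1,566,000 share passes to Nell's issue.
Nell's share (£1,566,000) is divided into 2 shares of £783,000: Henrik and Una each take £783,000.

Marit receives £1,044,000.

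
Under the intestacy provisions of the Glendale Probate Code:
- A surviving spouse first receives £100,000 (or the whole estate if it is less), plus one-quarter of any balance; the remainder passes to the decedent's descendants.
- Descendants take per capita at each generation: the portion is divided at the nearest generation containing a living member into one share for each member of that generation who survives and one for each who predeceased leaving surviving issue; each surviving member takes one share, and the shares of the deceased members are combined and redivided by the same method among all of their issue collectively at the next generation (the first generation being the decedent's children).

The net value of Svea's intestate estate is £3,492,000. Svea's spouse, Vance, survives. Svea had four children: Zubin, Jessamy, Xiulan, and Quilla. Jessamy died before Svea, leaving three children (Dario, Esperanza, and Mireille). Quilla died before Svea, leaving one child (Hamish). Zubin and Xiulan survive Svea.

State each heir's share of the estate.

Vance: £948,000; Zubin: £636,000; Dario: £318,000; Esperanza: £318,000; Mireille: £318,000; Xiulan: £636,000; Hamish: £318,000

Vance first takes £100,000, leaving a balance of £3,392,000. Vance then takes one-quarter of the balance (£848,000), for a total of £948,000. The remaining £2,544,000 passes to the descendants.
The descendants' portion (£2,544,000) is divided at the children's generation into 4 shares of £636,000. Zubin and Xiulan each take £636,000. The 2 shares of the deceased (Jessamy and Quilla) are combined into a pool of £1,272,000.
That pool (£1,272,000) is divided at the grandchildren's generation equally among Dario, Esperanza, Mireille, and Hamish: £318,000 each.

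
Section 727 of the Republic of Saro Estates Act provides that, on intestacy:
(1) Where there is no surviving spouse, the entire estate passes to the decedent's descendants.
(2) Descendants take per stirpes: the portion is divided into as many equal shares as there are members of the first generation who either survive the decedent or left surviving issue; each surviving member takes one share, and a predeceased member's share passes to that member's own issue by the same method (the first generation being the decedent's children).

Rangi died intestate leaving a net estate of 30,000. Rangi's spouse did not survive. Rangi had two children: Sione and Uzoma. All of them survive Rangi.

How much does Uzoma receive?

The entire 30,000 passes to the descendants.
That amount (30,000) is divided into 2 shares of 15,000: Sione and Uzoma each take 15,000.

Uzoma receives 15,000.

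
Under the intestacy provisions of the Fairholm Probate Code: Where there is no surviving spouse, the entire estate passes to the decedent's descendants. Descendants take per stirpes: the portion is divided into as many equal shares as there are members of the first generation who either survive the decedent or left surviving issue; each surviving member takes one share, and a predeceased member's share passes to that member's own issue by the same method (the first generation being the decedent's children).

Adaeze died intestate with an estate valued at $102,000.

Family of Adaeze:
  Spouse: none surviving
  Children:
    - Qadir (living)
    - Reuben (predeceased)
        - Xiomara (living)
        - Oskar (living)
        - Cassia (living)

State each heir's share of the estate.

Qadir: $51,000; Xiomara: $17,000; Oskar: $17,000; Cassia: $17,000

The entire $102,000 passes to the descendants.
That amount ($102,000) is divided into 2 shares of $51,000: Qadir takes $51,000; Reuben's $51,000 share passes to Reuben's issue.
Reuben's share ($51,000) is divided into 3 shares of $17,000: Xiomara, Oskar, and Cassia each take $17,000.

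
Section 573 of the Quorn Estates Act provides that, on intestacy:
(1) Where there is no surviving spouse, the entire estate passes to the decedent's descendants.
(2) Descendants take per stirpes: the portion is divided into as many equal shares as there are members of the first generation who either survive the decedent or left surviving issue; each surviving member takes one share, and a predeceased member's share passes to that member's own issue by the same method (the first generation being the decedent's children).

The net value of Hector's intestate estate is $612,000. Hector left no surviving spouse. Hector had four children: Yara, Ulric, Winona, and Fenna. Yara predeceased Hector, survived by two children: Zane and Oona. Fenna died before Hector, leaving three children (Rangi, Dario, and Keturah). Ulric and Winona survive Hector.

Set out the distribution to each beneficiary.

Zane: $76,500; Oona: $76,500; Ulric: $153,000; Winona: $153,000; Rangi: $51,000; Dario: $51,000; Keturah: $51,000

The entire $612,000 passes to the descendants.
That amount ($612,000) is divided into 4 shares of $153,000: Ulric and Winona each take $153,000; Yara's $153,000 share passes to Yara's issue; Fenna's $153,000 share passes to Fenna's issue.
Yara's share ($153,000) is divided into 2 shares of $76,500: Zane and Oona each take $76,500.
Fenna's share ($153,000) is divided into 3 shares of $51,000: Rangi, Dario, and Keturah each take $51,000.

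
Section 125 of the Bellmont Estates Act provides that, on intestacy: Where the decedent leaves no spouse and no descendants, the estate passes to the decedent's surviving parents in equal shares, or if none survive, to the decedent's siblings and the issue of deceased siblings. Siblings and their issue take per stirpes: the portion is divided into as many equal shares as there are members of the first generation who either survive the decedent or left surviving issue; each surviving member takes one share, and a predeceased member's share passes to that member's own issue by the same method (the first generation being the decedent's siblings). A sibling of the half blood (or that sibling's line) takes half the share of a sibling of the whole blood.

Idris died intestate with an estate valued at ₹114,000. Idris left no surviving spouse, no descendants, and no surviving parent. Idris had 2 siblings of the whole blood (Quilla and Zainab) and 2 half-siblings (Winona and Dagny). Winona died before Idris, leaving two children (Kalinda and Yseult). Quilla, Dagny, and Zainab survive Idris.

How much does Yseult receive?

The entire ₹114,000 passes to the siblings and their issue.
Counting each half-blood sibling's line as half a unit, there are 3 units in ₹114,000, so one unit is ₹38,000. Whole-blood lines (Quilla and Zainab) take ₹38,000 each; half-blood lines (Winona and Dagny) take ₹19,000 each.
Winona's share (₹19,000) is divided into 2 shares of ₹9,500: Kalinda and Yseult each take ₹9,500.

Yseult receives ₹9,500.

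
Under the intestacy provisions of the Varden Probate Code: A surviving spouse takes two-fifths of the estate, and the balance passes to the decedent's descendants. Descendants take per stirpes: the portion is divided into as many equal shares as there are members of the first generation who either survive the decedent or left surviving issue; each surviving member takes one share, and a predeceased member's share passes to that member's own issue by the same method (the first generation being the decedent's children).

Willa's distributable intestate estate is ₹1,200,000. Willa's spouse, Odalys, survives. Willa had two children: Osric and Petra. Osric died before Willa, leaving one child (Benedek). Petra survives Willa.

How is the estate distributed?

Odalys takes two-fifths of ₹1,200,000 = ₹480,000. The remaining ₹720,000 passes to the descendants.
The descendants' portion (₹720,000) is divided into 2 shares of ₹360,000: Petra takes ₹360,000; Osric's ₹360,000 share passes to Osric's issue.
Osric's share (₹360,000) passes entirely to Benedek.

Odalys: ₹480,000; Benedek: ₹360,000; Petra: ₹360,000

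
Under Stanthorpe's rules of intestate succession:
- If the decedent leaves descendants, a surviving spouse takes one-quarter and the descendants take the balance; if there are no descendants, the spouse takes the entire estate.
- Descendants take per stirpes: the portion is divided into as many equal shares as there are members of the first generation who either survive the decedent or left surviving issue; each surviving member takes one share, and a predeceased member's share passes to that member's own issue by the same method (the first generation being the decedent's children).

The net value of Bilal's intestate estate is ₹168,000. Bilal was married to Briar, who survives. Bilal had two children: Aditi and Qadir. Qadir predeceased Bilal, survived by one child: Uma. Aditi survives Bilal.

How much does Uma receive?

Briar takes one-quarter of ₹168,000 = ₹42,000. The remaining ₹126,000 passes to the descendants.
The descendants' portion (₹126,000) is divided into 2 shares of ₹63,000: Aditi takes ₹63,000; Qadir's ₹63,000 share passes to Qadir's issue.
Qadir's share (₹63,000) passes entirely to Uma.

Uma receives ₹63,000.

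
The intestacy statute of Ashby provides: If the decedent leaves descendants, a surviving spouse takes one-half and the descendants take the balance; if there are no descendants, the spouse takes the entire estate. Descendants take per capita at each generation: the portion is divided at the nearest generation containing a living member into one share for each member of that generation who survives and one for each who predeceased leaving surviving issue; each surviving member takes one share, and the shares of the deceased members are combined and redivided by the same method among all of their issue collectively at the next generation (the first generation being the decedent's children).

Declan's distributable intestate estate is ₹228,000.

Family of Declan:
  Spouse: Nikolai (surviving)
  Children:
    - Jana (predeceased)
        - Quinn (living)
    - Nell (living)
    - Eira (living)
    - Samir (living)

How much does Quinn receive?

Nikolai takes one-half of ₹228,000 = ₹114,000. The remaining ₹114,000 passes to the descendants.
The descendants' portion (₹114,000) is divided at the children's generation into 4 shares of ₹28,500. Nell, Eira, and Samir each take ₹28,500. The remaining share for the deceased Jana (₹28,500) is carried to the next generation.
That pool (₹28,500) passes entirely to Quinn, the sole taker at the grandchildren's generation.

Quinn receives ₹28,500.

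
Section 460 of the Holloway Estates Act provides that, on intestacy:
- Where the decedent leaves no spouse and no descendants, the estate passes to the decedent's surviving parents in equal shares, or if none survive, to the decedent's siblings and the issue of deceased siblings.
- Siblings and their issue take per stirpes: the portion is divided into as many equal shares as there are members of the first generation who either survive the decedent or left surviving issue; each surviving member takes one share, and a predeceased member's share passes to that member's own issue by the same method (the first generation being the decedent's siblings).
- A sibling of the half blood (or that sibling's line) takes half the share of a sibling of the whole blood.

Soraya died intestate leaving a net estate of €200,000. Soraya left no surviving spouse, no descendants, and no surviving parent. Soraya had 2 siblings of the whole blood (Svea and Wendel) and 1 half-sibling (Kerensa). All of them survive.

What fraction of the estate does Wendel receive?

Wendel receives 2/5 of the estate.

The entire €200,000 passes to the siblings and their issue.
Counting each half-blood sibling's line as half a unit, there are 5/2 units in €200,000, so one unit is €80,000. Whole-blood lines (Svea and Wendel) take €80,000 each; half-blood lines (Kerensa) take €40,000 each.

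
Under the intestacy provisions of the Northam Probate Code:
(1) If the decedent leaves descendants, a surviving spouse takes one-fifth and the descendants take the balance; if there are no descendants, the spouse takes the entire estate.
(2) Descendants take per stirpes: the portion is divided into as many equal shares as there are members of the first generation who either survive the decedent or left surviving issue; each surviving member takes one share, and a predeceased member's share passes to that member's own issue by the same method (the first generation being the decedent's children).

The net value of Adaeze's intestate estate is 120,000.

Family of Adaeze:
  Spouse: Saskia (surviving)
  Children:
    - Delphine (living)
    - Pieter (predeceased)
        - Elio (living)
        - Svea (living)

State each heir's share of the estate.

Saskia: 24,000; Delphine: 48,000; Elio: 24,000; Svea: 24,000

Saskia takes one-fifth of 120,000 = 24,000. The remaining 96,000 passes to the descendants.
The descendants' portion (96,000) is divided into 2 shares of 48,000: Delphine takes 48,000; Pieter's 48,000 share passes to Pieter's issue.
Pieter's share (48,000) is divided into 2 shares of 24,000: Elio and Svea each take 24,000.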